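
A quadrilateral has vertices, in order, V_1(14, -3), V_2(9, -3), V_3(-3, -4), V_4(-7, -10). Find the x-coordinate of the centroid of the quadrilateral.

Apply the shoelace (surveyor's) formula. First the cross-terms c_i = x_i·y_{i+1} − x_{i+1}·y_i:
  -15, -45, 2, 161  ⇒  2A = 103, A = 51.5.
Then Σ (x_i + x_{i+1})·c_i = 492, so x̄ = 492 / (6·51.5) = 164/103.

164/103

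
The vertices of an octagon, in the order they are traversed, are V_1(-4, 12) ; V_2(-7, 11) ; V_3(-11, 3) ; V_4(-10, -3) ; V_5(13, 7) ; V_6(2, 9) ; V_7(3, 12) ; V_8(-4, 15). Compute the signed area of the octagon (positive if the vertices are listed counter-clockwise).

188.5

Σ = (40) + (100) + (63) + (-31) + (103) + (-3) + (93) + (12) = 377
Signed area = Σ/2 = 188.5 (positive ⇒ counter-clockwise traversal).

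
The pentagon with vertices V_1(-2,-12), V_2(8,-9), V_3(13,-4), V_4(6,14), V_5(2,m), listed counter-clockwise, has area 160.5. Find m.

Write out the shoelace sum; only the two edges meeting at V_5 involve m:
2·Area = [(6·m − 2·14) + (2·(-12) − (-2)·m)] + 405
       = 8·m + 353 = 321
⇒ m = -4.

-4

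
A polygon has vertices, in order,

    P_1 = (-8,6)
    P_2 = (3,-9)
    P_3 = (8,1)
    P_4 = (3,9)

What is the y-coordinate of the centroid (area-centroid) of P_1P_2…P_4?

71/48

Apply the shoelace formula. First the cross-terms c_i = x_i·y_{i+1} − x_{i+1}·y_i:
  54, 75, 69, 90  ⇒  2A = 288, A = 144.
Then Σ (y_i + y_{i+1})·c_i = 1278, so ȳ = 1278 / (6·144) = 71/48.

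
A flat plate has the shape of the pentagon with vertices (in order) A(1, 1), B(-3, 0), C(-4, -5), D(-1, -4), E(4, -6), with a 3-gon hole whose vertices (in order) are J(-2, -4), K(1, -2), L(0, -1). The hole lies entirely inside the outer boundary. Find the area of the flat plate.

Outer boundary:
Cross-terms: 3, 15, 11, 22, 10  ⇒  Σ = 61
Area = |Σ|/2 = 30.5.
Hole:
Σ = (8) + (-1) + (-2) = 5
Area = |Σ|/2 = 2.5.
Net area = 30.5 − 2.5 = 28.

28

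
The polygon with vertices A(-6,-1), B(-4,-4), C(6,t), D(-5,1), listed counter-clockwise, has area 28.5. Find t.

-4

Write out the shoelace sum; only the two edges meeting at C involve t:
2·Area = [((-4)·t − 6·(-4)) + (6·1 − (-5)·t)] + 31
       = 1·t + 61 = 57
⇒ t = -4.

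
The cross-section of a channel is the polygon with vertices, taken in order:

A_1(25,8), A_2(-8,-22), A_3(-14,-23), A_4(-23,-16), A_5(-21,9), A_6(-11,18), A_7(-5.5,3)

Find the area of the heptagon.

A_1→A_2: (25)(-22) − (-8)(8) = -486
A_2→A_3: (-8)(-23) − (-14)(-22) = -124
A_3→A_4: (-14)(-16) − (-23)(-23) = -305
A_4→A_5: (-23)(9) − (-21)(-16) = -543
A_5→A_6: (-21)(18) − (-11)(9) = -279
A_6→A_7: (-11)(3) − (-5.5)(18) = 66
A_7→A_1: (-5.5)(8) − (25)(3) = -119
Σ = -1790
Area = |Σ|/2 = 895.

895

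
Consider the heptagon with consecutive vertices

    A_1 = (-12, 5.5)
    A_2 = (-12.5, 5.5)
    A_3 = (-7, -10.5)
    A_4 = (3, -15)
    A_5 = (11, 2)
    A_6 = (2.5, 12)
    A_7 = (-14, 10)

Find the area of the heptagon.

421.5

Apply the shoelace formula: 2A = Σ (x_i·y_{i+1} − x_{i+1}·y_i), indices taken mod 7.
A_1→A_2: (-12)(5.5) − (-12.5)(5.5) = 2.75
A_2→A_3: (-12.5)(-10.5) − (-7)(5.5) = 169.75
A_3→A_4: (-7)(-15) − (3)(-10.5) = 136.5
A_4→A_5: (3)(2) − (11)(-15) = 171
A_5→A_6: (11)(12) − (2.5)(2) = 127
A_6→A_7: (2.5)(10) − (-14)(12) = 193
A_7→A_1: (-14)(5.5) − (-12)(10) = 43
Σ = 843
Area = |Σ|/2 = 421.5.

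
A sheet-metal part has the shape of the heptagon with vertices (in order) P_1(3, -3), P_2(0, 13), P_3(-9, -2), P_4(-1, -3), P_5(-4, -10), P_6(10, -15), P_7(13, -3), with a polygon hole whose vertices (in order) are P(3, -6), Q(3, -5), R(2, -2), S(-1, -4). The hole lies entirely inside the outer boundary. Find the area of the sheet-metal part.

229.5

Outer boundary:
Σ = (39) + (117) + (25) + (-2) + (160) + (165) + (-30) = 474
Area = |Σ|/2 = 237.
Hole:
Cross-terms: 3, 4, -10, 18  ⇒  Σ = 15
Area = |Σ|/2 = 7.5.
Net area = 237 − 7.5 = 229.5.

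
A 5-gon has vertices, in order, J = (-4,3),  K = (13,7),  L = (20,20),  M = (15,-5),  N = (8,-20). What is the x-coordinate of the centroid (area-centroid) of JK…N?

Apply the shoelace formula. First the cross-terms c_i = x_i·y_{i+1} − x_{i+1}·y_i:
  -67, 120, -400, -260, -56  ⇒  2A = -663, A = -331.5.
Then Σ (x_i + x_{i+1})·c_i = -16847, so x̄ = -16847 / (6·(-331.5)) = 991/117.

991/117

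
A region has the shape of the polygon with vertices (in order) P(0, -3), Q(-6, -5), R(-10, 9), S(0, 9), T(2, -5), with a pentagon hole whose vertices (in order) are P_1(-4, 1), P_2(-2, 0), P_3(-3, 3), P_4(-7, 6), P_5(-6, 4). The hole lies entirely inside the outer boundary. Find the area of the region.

109.5

Outer boundary:
Σ = (-18) + (-104) + (-90) + (-18) + (-6) = -236
Area = |Σ|/2 = 118.
Hole:
P_1→P_2: (-4)(0) − (-2)(1) = 2
P_2→P_3: (-2)(3) − (-3)(0) = -6
P_3→P_4: (-3)(6) − (-7)(3) = 3
P_4→P_5: (-7)(4) − (-6)(6) = 8
P_5→P_1: (-6)(1) − (-4)(4) = 10
Σ = 17
Area = |Σ|/2 = 8.5.
Net area = 118 − 8.5 = 109.5.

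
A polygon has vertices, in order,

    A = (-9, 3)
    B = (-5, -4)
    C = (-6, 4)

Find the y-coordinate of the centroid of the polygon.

Apply the shoelace formula. First the cross-terms c_i = x_i·y_{i+1} − x_{i+1}·y_i:
  51, -44, 18  ⇒  2A = 25, A = 12.5.
Then Σ (y_i + y_{i+1})·c_i = 75, so ȳ = 75 / (6·12.5) = 1.

1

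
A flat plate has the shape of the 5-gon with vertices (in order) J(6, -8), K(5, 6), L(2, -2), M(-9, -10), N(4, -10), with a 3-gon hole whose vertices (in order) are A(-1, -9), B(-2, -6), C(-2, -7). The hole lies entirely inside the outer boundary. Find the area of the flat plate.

86.5

Outer boundary:
Apply Gauss's area formula: 2A = Σ (x_i·y_{i+1} − x_{i+1}·y_i), indices taken mod 5.
J→K: (6)(6) − (5)(-8) = 76
K→L: (5)(-2) − (2)(6) = -22
L→M: (2)(-10) − (-9)(-2) = -38
M→N: (-9)(-10) − (4)(-10) = 130
N→J: (4)(-8) − (6)(-10) = 28
Σ = 174
Area = |Σ|/2 = 87.
Hole:
A→B: (-1)(-6) − (-2)(-9) = -12
B→C: (-2)(-7) − (-2)(-6) = 2
C→A: (-2)(-9) − (-1)(-7) = 11
Σ = 1
Area = |Σ|/2 = 0.5.
Net area = 87 − 0.5 = 86.5.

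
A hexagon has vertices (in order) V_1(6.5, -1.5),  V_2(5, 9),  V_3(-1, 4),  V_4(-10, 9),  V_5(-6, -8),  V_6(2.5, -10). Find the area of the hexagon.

Σ = (66) + (29) + (31) + (134) + (80) + (61.25) = 401.25
Area = |Σ|/2 = 200.625.

200.625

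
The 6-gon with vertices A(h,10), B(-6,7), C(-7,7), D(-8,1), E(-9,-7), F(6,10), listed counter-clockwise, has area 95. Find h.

Write out the shoelace sum; only the two edges meeting at A involve h:
2·Area = [(6·10 − h·10) + (h·7 − (-6)·10)] + 73
       = -3·h + 193 = 190
⇒ h = 1.

1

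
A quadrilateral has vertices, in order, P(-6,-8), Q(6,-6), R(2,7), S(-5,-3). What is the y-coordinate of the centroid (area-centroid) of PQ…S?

Apply Gauss's area formula. First the cross-terms c_i = x_i·y_{i+1} − x_{i+1}·y_i:
  84, 54, 29, 22  ⇒  2A = 189, A = 94.5.
Then Σ (y_i + y_{i+1})·c_i = -1248, so ȳ = -1248 / (6·94.5) = -416/189.

-416/189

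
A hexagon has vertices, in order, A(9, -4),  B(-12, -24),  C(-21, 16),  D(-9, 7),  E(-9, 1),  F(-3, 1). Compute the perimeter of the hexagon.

|AB| = √((-21)² + (-20)²) = √841 = 29
|BC| = √((-9)² + (40)²) = √1681 = 41
|CD| = √((12)² + (-9)²) = √225 = 15
|DE| = √((0)² + (-6)²) = √36 = 6
|EF| = √((6)² + (0)²) = √36 = 6
|FA| = √((12)² + (-5)²) = √169 = 13
Perimeter = 29 + 41 + 15 + 6 + 6 + 13 = 110.

110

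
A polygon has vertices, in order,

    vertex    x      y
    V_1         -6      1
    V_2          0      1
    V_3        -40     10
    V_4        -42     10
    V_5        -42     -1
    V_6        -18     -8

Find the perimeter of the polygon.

100

|V_1V_2| = √((6)² + (0)²) = √36 = 6
|V_2V_3| = √((-40)² + (9)²) = √1681 = 41
|V_3V_4| = √((-2)² + (0)²) = √4 = 2
|V_4V_5| = √((0)² + (-11)²) = √121 = 11
|V_5V_6| = √((24)² + (-7)²) = √625 = 25
|V_6V_1| = √((12)² + (9)²) = √225 = 15
Perimeter = 6 + 41 + 2 + 11 + 25 + 15 = 100.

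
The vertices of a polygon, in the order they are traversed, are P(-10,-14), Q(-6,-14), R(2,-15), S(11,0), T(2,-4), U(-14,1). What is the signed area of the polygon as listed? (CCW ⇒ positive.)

223.5

Apply the shoelace formula: 2A = Σ (x_i·y_{i+1} − x_{i+1}·y_i), indices taken mod 6.
Σ = (56) + (118) + (165) + (-44) + (-54) + (206) = 447
Signed area = Σ/2 = 223.5 (positive ⇒ counter-clockwise traversal).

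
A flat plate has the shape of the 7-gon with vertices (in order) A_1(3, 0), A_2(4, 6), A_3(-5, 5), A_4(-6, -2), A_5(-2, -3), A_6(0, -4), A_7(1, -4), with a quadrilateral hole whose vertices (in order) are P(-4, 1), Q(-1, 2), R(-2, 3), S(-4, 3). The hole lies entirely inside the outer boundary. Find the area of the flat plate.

Outer boundary:
Apply the surveyor's formula: 2A = Σ (x_i·y_{i+1} − x_{i+1}·y_i), indices taken mod 7.
Σ = (18) + (50) + (40) + (14) + (8) + (4) + (12) = 146
Area = |Σ|/2 = 73.
Hole:
Σ = (-7) + (1) + (6) + (8) = 8
Area = |Σ|/2 = 4.
Net area = 73 − 4 = 69.

69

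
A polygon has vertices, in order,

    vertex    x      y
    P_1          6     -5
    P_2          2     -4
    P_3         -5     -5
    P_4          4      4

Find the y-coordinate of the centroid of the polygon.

-5/3

Apply the shoelace formula. First the cross-terms c_i = x_i·y_{i+1} − x_{i+1}·y_i:
  -14, -30, 0, -44  ⇒  2A = -88, A = -44.
Then Σ (y_i + y_{i+1})·c_i = 440, so ȳ = 440 / (6·(-44)) = -5/3.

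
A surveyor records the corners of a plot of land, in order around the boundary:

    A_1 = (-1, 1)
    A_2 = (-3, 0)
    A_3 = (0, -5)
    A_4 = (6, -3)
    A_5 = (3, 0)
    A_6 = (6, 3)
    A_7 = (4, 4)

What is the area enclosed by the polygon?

Apply the shoelace formula: 2A = Σ (x_i·y_{i+1} − x_{i+1}·y_i), indices taken mod 7.
Cross-terms: 3, 15, 30, 9, 9, 12, 8  ⇒  Σ = 86
Area = |Σ|/2 = 43.

43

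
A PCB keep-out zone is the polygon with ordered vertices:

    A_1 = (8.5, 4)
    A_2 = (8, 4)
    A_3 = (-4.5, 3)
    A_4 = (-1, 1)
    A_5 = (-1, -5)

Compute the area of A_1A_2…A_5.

Apply the shoelace (surveyor's) formula: 2A = Σ (x_i·y_{i+1} − x_{i+1}·y_i), indices taken mod 5.
Σ = (2) + (42) + (-1.5) + (6) + (38.5) = 87
Area = |Σ|/2 = 43.5.

43.5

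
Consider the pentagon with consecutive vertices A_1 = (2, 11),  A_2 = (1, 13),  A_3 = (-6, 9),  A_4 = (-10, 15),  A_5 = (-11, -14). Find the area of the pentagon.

157

Apply the shoelace formula: 2A = Σ (x_i·y_{i+1} − x_{i+1}·y_i), indices taken mod 5.
A_1→A_2: (2)(13) − (1)(11) = 15
A_2→A_3: (1)(9) − (-6)(13) = 87
A_3→A_4: (-6)(15) − (-10)(9) = 0
A_4→A_5: (-10)(-14) − (-11)(15) = 305
A_5→A_1: (-11)(11) − (2)(-14) = -93
Σ = 314
Area = |Σ|/2 = 157.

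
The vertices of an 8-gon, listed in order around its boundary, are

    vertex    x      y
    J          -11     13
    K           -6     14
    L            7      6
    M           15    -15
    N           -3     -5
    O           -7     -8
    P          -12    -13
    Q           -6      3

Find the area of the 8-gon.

Apply the shoelace (surveyor's) formula: 2A = Σ (x_i·y_{i+1} − x_{i+1}·y_i), indices taken mod 8.
Cross-terms: -76, -134, -195, -120, -11, -5, -114, -45  ⇒  Σ = -700
Area = |Σ|/2 = 350.

350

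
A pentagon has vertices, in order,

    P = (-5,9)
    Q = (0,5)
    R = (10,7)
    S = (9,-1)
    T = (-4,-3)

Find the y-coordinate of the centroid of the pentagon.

157/69

Apply the shoelace formula. First the cross-terms c_i = x_i·y_{i+1} − x_{i+1}·y_i:
  -25, -50, -73, -31, -51  ⇒  2A = -230, A = -115.
Then Σ (y_i + y_{i+1})·c_i = -1570, so ȳ = -1570 / (6·(-115)) = 157/69.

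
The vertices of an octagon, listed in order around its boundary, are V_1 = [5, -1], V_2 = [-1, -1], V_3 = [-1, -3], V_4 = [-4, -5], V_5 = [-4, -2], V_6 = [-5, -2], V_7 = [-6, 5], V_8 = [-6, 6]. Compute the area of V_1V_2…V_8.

Σ = (-6) + (2) + (-7) + (-12) + (-2) + (-37) + (-6) + (-24) = -92
Area = |Σ|/2 = 46.

46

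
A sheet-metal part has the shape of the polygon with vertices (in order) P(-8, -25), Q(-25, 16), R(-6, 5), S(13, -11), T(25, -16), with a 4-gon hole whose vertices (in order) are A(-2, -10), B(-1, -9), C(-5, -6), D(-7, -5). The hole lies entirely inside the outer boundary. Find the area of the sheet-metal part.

Outer boundary:
Σ = (-753) + (-29) + (1) + (67) + (-753) = -1467
Area = |Σ|/2 = 733.5.
Hole:
Apply Gauss's area formula: 2A = Σ (x_i·y_{i+1} − x_{i+1}·y_i), indices taken mod 4.
Cross-terms: 8, -39, -17, 60  ⇒  Σ = 12
Area = |Σ|/2 = 6.
Net area = 733.5 − 6 = 727.5.

727.5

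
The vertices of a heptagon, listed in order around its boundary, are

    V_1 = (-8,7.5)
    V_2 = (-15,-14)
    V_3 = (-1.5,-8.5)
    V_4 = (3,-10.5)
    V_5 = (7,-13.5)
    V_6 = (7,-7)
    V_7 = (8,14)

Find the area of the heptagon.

Σ = (224.5) + (106.5) + (41.25) + (33) + (45.5) + (154) + (172) = 776.75
Area = |Σ|/2 = 388.375.

388.375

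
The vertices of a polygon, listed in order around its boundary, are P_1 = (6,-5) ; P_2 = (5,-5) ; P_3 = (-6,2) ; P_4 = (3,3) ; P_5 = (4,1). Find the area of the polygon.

Apply the shoelace formula: 2A = Σ (x_i·y_{i+1} − x_{i+1}·y_i), indices taken mod 5.
P_1→P_2: (6)(-5) − (5)(-5) = -5
P_2→P_3: (5)(2) − (-6)(-5) = -20
P_3→P_4: (-6)(3) − (3)(2) = -24
P_4→P_5: (3)(1) − (4)(3) = -9
P_5→P_1: (4)(-5) − (6)(1) = -26
Σ = -84
Area = |Σ|/2 = 42.

42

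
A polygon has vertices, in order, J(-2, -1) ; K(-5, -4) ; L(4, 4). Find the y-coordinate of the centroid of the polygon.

-1/3

Apply Gauss's area formula. First the cross-terms c_i = x_i·y_{i+1} − x_{i+1}·y_i:
  3, -4, 4  ⇒  2A = 3, A = 1.5.
Then Σ (y_i + y_{i+1})·c_i = -3, so ȳ = -3 / (6·1.5) = -1/3.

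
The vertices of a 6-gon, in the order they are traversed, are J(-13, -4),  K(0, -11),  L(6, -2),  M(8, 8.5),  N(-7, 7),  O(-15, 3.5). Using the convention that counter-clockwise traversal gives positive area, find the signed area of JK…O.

Apply the shoelace (surveyor's) formula: 2A = Σ (x_i·y_{i+1} − x_{i+1}·y_i), indices taken mod 6.
J→K: (-13)(-11) − (0)(-4) = 143
K→L: (0)(-2) − (6)(-11) = 66
L→M: (6)(8.5) − (8)(-2) = 67
M→N: (8)(7) − (-7)(8.5) = 115.5
N→O: (-7)(3.5) − (-15)(7) = 80.5
O→J: (-15)(-4) − (-13)(3.5) = 105.5
Σ = 577.5
Signed area = Σ/2 = 288.75 (positive ⇒ counter-clockwise traversal).

288.75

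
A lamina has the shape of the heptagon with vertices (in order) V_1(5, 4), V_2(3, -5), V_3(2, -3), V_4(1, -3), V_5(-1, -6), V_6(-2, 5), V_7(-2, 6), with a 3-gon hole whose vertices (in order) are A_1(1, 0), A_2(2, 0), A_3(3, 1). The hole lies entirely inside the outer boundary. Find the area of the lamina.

Outer boundary:
Apply the surveyor's formula: 2A = Σ (x_i·y_{i+1} − x_{i+1}·y_i), indices taken mod 7.
Σ = (-37) + (1) + (-3) + (-9) + (-17) + (-2) + (-38) = -105
Area = |Σ|/2 = 52.5.
Hole:
Cross-terms: 0, 2, -1  ⇒  Σ = 1
Area = |Σ|/2 = 0.5.
Net area = 52.5 − 0.5 = 52.

52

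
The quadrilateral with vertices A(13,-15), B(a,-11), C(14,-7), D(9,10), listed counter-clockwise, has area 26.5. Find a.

The doubled signed area Σ (x_i y_{i+1} − x_{i+1} y_i) is linear in a.
With a=0 it equals -51; the coefficient of a is 8 (from the two edges through B).
So 8·a + -51 = 2·26.5 = 53 ⇒ a = 13.

13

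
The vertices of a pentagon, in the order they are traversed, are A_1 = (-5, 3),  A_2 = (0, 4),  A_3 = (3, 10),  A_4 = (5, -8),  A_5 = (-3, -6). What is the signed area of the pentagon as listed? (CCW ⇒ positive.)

Apply the shoelace formula: 2A = Σ (x_i·y_{i+1} − x_{i+1}·y_i), indices taken mod 5.
Σ = (-20) + (-12) + (-74) + (-54) + (-39) = -199
Signed area = Σ/2 = -99.5 (negative ⇒ clockwise traversal).

-99.5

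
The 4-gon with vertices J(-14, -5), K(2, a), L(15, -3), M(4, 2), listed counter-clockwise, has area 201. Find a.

-12

The doubled signed area Σ (x_i y_{i+1} − x_{i+1} y_i) is linear in a.
With a=0 it equals 54; the coefficient of a is -29 (from the two edges through K).
So -29·a + 54 = 2·201 = 402 ⇒ a = -12.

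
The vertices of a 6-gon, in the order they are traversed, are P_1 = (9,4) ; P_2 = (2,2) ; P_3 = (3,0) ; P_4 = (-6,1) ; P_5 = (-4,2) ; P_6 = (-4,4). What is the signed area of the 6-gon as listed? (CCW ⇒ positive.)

Σ = (10) + (-6) + (3) + (-8) + (-8) + (-52) = -61
Signed area = Σ/2 = -30.5 (negative ⇒ clockwise traversal).

-30.5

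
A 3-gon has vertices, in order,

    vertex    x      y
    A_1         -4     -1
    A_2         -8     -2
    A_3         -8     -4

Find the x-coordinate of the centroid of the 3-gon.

-20/3

Apply the surveyor's formula. First the cross-terms c_i = x_i·y_{i+1} − x_{i+1}·y_i:
  0, 16, -8  ⇒  2A = 8, A = 4.
Then Σ (x_i + x_{i+1})·c_i = -160, so x̄ = -160 / (6·4) = -20/3.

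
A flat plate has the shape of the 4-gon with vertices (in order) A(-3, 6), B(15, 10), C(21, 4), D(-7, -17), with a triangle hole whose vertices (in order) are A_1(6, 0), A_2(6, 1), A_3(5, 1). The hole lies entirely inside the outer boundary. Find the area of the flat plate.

345.5

Outer boundary:
Cross-terms: -120, -150, -329, -93  ⇒  Σ = -692
Area = |Σ|/2 = 346.
Hole:
Apply Gauss's area formula: 2A = Σ (x_i·y_{i+1} − x_{i+1}·y_i), indices taken mod 3.
Σ = (6) + (1) + (-6) = 1
Area = |Σ|/2 = 0.5.
Net area = 346 − 0.5 = 345.5.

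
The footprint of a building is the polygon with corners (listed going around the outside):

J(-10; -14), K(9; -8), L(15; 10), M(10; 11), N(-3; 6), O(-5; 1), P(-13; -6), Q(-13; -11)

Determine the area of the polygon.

Σ = (206) + (210) + (65) + (93) + (27) + (43) + (65) + (72) = 781
Area = |Σ|/2 = 390.5.

390.5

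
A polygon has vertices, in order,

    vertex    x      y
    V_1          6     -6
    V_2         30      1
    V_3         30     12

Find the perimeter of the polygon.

|V_1V_2| = √((24)² + (7)²) = √625 = 25
|V_2V_3| = √((0)² + (11)²) = √121 = 11
|V_3V_1| = √((-24)² + (-18)²) = √900 = 30
Perimeter = 25 + 11 + 30 = 66.

66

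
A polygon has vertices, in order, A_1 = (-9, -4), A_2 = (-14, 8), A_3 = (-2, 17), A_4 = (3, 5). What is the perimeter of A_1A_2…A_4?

56

|A_1A_2| = √((-5)² + (12)²) = √169 = 13
|A_2A_3| = √((12)² + (9)²) = √225 = 15
|A_3A_4| = √((5)² + (-12)²) = √169 = 13
|A_4A_1| = √((-12)² + (-9)²) = √225 = 15
Perimeter = 13 + 15 + 13 + 15 = 56.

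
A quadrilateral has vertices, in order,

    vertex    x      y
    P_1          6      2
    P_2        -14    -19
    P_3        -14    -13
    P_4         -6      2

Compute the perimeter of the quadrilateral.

|P_1P_2| = √((-20)² + (-21)²) = √841 = 29
|P_2P_3| = √((0)² + (6)²) = √36 = 6
|P_3P_4| = √((8)² + (15)²) = √289 = 17
|P_4P_1| = √((12)² + (0)²) = √144 = 12
Perimeter = 29 + 6 + 17 + 12 = 64.

64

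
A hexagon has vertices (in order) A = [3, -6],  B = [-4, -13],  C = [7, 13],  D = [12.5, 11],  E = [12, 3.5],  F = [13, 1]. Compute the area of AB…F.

Apply the shoelace (surveyor's) formula: 2A = Σ (x_i·y_{i+1} − x_{i+1}·y_i), indices taken mod 6.
A→B: (3)(-13) − (-4)(-6) = -63
B→C: (-4)(13) − (7)(-13) = 39
C→D: (7)(11) − (12.5)(13) = -85.5
D→E: (12.5)(3.5) − (12)(11) = -88.25
E→F: (12)(1) − (13)(3.5) = -33.5
F→A: (13)(-6) − (3)(1) = -81
Σ = -312.25
Area = |Σ|/2 = 156.125.

156.125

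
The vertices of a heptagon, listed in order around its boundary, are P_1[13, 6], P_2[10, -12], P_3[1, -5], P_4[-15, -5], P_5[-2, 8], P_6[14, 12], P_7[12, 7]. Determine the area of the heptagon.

Apply the shoelace (surveyor's) formula: 2A = Σ (x_i·y_{i+1} − x_{i+1}·y_i), indices taken mod 7.
P_1→P_2: (13)(-12) − (10)(6) = -216
P_2→P_3: (10)(-5) − (1)(-12) = -38
P_3→P_4: (1)(-5) − (-15)(-5) = -80
P_4→P_5: (-15)(8) − (-2)(-5) = -130
P_5→P_6: (-2)(12) − (14)(8) = -136
P_6→P_7: (14)(7) − (12)(12) = -46
P_7→P_1: (12)(6) − (13)(7) = -19
Σ = -665
Area = |Σ|/2 = 332.5.

332.5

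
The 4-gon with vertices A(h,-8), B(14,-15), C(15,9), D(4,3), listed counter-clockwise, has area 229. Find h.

Write out the shoelace sum; only the two edges meeting at A involve h:
2·Area = [(4·(-8) − h·3) + (h·(-15) − 14·(-8))] + 360
       = -18·h + 440 = 458
⇒ h = -1.

-1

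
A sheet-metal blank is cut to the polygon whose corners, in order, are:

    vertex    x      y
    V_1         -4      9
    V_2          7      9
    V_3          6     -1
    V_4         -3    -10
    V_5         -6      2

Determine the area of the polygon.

167.5

Σ = (-99) + (-61) + (-63) + (-66) + (-46) = -335
Area = |Σ|/2 = 167.5.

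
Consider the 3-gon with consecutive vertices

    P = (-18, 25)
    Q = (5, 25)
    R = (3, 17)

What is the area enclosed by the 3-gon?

Apply the shoelace (surveyor's) formula: 2A = Σ (x_i·y_{i+1} − x_{i+1}·y_i), indices taken mod 3.
P→Q: (-18)(25) − (5)(25) = -575
Q→R: (5)(17) − (3)(25) = 10
R→P: (3)(25) − (-18)(17) = 381
Σ = -184
Area = |Σ|/2 = 92.

92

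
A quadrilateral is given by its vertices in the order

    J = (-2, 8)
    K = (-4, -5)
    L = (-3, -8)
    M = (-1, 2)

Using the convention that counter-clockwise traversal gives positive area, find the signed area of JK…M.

20.5

Cross-terms: 42, 17, -14, -4  ⇒  Σ = 41
Signed area = Σ/2 = 20.5 (positive ⇒ counter-clockwise traversal).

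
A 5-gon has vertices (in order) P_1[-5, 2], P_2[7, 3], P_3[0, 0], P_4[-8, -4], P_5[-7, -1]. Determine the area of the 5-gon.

34

Σ = (-29) + (0) + (0) + (-20) + (-19) = -68
Area = |Σ|/2 = 34.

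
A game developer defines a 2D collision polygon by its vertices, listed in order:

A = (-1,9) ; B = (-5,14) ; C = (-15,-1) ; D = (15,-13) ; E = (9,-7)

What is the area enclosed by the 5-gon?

Apply the shoelace (surveyor's) formula: 2A = Σ (x_i·y_{i+1} − x_{i+1}·y_i), indices taken mod 5.
Σ = (31) + (215) + (210) + (12) + (74) = 542
Area = |Σ|/2 = 271.

271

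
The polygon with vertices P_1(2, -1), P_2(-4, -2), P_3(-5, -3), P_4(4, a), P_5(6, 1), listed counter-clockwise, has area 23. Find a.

The doubled signed area Σ (x_i y_{i+1} − x_{i+1} y_i) is linear in a.
With a=0 it equals 2; the coefficient of a is -11 (from the two edges through P_4).
So -11·a + 2 = 2·23 = 46 ⇒ a = -4.

-4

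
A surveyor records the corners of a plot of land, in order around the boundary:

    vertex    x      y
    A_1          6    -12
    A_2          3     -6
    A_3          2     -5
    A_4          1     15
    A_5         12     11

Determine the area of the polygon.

173.5

Apply the shoelace (surveyor's) formula: 2A = Σ (x_i·y_{i+1} − x_{i+1}·y_i), indices taken mod 5.
A_1→A_2: (6)(-6) − (3)(-12) = 0
A_2→A_3: (3)(-5) − (2)(-6) = -3
A_3→A_4: (2)(15) − (1)(-5) = 35
A_4→A_5: (1)(11) − (12)(15) = -169
A_5→A_1: (12)(-12) − (6)(11) = -210
Σ = -347
Area = |Σ|/2 = 173.5.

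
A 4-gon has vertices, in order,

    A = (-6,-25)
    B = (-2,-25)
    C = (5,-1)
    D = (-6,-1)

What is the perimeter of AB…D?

64

|AB| = √((4)² + (0)²) = √16 = 4
|BC| = √((7)² + (24)²) = √625 = 25
|CD| = √((-11)² + (0)²) = √121 = 11
|DA| = √((0)² + (-24)²) = √576 = 24
Perimeter = 4 + 25 + 11 + 24 = 64.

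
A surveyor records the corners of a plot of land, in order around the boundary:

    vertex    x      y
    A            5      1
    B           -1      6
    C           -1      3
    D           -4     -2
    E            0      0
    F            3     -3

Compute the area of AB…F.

33

Apply the shoelace (surveyor's) formula: 2A = Σ (x_i·y_{i+1} − x_{i+1}·y_i), indices taken mod 6.
Σ = (31) + (3) + (14) + (0) + (0) + (18) = 66
Area = |Σ|/2 = 33.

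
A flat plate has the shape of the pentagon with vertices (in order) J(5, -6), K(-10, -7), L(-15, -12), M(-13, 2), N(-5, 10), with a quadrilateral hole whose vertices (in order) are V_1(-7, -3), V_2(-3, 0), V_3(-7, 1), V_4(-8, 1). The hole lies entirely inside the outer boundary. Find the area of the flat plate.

193

Outer boundary:
J→K: (5)(-7) − (-10)(-6) = -95
K→L: (-10)(-12) − (-15)(-7) = 15
L→M: (-15)(2) − (-13)(-12) = -186
M→N: (-13)(10) − (-5)(2) = -120
N→J: (-5)(-6) − (5)(10) = -20
Σ = -406
Area = |Σ|/2 = 203.
Hole:
Apply the shoelace (surveyor's) formula: 2A = Σ (x_i·y_{i+1} − x_{i+1}·y_i), indices taken mod 4.
Cross-terms: -9, -3, 1, 31  ⇒  Σ = 20
Area = |Σ|/2 = 10.
Net area = 203 − 10 = 193.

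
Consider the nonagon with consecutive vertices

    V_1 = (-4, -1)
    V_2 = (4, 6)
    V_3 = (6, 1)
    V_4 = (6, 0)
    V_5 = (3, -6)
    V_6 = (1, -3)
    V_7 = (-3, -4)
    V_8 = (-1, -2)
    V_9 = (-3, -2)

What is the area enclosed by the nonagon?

Apply Gauss's area formula: 2A = Σ (x_i·y_{i+1} − x_{i+1}·y_i), indices taken mod 9.
Σ = (-20) + (-32) + (-6) + (-36) + (-3) + (-13) + (2) + (-4) + (-5) = -117
Area = |Σ|/2 = 58.5.

58.5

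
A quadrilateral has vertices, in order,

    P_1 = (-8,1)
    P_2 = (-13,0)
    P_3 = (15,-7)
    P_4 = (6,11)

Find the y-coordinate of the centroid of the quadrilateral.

Apply Gauss's area formula. First the cross-terms c_i = x_i·y_{i+1} − x_{i+1}·y_i:
  13, 91, 207, 94  ⇒  2A = 405, A = 202.5.
Then Σ (y_i + y_{i+1})·c_i = 1332, so ȳ = 1332 / (6·202.5) = 148/135.

148/135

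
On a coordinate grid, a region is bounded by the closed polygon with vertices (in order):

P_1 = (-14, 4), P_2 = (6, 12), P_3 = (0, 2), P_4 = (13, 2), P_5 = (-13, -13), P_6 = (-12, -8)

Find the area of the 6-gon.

Apply the shoelace (surveyor's) formula: 2A = Σ (x_i·y_{i+1} − x_{i+1}·y_i), indices taken mod 6.
Σ = (-192) + (12) + (-26) + (-143) + (-52) + (-160) = -561
Area = |Σ|/2 = 280.5.

280.5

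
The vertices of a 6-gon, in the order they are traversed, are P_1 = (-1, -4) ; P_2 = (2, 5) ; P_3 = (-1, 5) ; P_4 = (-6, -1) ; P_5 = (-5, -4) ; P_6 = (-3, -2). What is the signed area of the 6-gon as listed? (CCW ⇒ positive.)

Apply the shoelace (surveyor's) formula: 2A = Σ (x_i·y_{i+1} − x_{i+1}·y_i), indices taken mod 6.
Cross-terms: 3, 15, 31, 19, -2, 10  ⇒  Σ = 76
Signed area = Σ/2 = 38 (positive ⇒ counter-clockwise traversal).

38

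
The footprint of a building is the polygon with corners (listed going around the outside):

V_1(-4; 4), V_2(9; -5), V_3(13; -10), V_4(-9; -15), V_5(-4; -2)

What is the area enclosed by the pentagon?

196

Σ = (-16) + (-25) + (-285) + (-42) + (-24) = -392
Area = |Σ|/2 = 196.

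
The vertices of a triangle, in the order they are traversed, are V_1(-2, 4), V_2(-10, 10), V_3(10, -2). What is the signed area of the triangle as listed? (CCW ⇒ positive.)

Σ = (20) + (-80) + (36) = -24
Signed area = Σ/2 = -12 (negative ⇒ clockwise traversal).

-12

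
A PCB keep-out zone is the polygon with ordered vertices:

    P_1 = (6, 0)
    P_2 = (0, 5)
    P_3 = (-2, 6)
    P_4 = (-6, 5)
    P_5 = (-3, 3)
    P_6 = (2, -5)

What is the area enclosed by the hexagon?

51

Apply the shoelace formula: 2A = Σ (x_i·y_{i+1} − x_{i+1}·y_i), indices taken mod 6.
Σ = (30) + (10) + (26) + (-3) + (9) + (30) = 102
Area = |Σ|/2 = 51.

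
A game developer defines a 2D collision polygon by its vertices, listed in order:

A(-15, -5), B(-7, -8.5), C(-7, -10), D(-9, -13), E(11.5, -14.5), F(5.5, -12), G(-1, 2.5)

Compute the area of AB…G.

Apply the shoelace (surveyor's) formula: 2A = Σ (x_i·y_{i+1} − x_{i+1}·y_i), indices taken mod 7.
A→B: (-15)(-8.5) − (-7)(-5) = 92.5
B→C: (-7)(-10) − (-7)(-8.5) = 10.5
C→D: (-7)(-13) − (-9)(-10) = 1
D→E: (-9)(-14.5) − (11.5)(-13) = 280
E→F: (11.5)(-12) − (5.5)(-14.5) = -58.25
F→G: (5.5)(2.5) − (-1)(-12) = 1.75
G→A: (-1)(-5) − (-15)(2.5) = 42.5
Σ = 370
Area = |Σ|/2 = 185.

185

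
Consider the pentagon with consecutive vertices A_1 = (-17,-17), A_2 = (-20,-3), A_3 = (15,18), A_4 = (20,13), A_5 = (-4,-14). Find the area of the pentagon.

583.5

Cross-terms: -289, -315, -165, -228, -170  ⇒  Σ = -1167
Area = |Σ|/2 = 583.5.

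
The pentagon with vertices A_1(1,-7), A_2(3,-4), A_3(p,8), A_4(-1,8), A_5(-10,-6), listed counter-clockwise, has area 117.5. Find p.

The doubled signed area Σ (x_i y_{i+1} − x_{i+1} y_i) is linear in p.
With p=0 it equals 211; the coefficient of p is 12 (from the two edges through A_3).
So 12·p + 211 = 2·117.5 = 235 ⇒ p = 2.

2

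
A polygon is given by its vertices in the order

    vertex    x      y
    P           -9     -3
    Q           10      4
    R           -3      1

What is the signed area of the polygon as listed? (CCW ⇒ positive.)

Apply Gauss's area formula: 2A = Σ (x_i·y_{i+1} − x_{i+1}·y_i), indices taken mod 3.
Σ = (-6) + (22) + (18) = 34
Signed area = Σ/2 = 17 (positive ⇒ counter-clockwise traversal).

17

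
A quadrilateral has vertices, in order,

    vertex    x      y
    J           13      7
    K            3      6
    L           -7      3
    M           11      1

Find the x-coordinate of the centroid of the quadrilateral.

Apply the shoelace formula. First the cross-terms c_i = x_i·y_{i+1} − x_{i+1}·y_i:
  57, 51, -40, 64  ⇒  2A = 132, A = 66.
Then Σ (x_i + x_{i+1})·c_i = 2084, so x̄ = 2084 / (6·66) = 521/99.

521/99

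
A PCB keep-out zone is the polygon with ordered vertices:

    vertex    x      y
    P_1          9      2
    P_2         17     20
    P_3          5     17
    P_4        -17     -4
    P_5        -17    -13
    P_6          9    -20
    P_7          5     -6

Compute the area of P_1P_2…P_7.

662

Apply the shoelace (surveyor's) formula: 2A = Σ (x_i·y_{i+1} − x_{i+1}·y_i), indices taken mod 7.
P_1→P_2: (9)(20) − (17)(2) = 146
P_2→P_3: (17)(17) − (5)(20) = 189
P_3→P_4: (5)(-4) − (-17)(17) = 269
P_4→P_5: (-17)(-13) − (-17)(-4) = 153
P_5→P_6: (-17)(-20) − (9)(-13) = 457
P_6→P_7: (9)(-6) − (5)(-20) = 46
P_7→P_1: (5)(2) − (9)(-6) = 64
Σ = 1324
Area = |Σ|/2 = 662.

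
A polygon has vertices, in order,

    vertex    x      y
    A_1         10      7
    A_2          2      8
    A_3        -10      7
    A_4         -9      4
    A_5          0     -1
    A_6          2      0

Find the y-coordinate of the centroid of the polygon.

Apply Gauss's area formula. First the cross-terms c_i = x_i·y_{i+1} − x_{i+1}·y_i:
  66, 94, 23, 9, 2, 14  ⇒  2A = 208, A = 104.
Then Σ (y_i + y_{i+1})·c_i = 2776, so ȳ = 2776 / (6·104) = 347/78.

347/78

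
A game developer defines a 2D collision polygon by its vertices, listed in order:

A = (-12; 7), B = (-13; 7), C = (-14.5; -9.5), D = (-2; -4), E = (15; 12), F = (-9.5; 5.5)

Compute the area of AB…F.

Cross-terms: 7, 225, 39, 36, 196.5, -0.5  ⇒  Σ = 503
Area = |Σ|/2 = 251.5.

251.5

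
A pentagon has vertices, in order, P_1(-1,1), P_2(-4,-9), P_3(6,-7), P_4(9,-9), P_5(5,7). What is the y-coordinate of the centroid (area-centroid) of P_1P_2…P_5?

-2.5

Apply Gauss's area formula. First the cross-terms c_i = x_i·y_{i+1} − x_{i+1}·y_i:
  13, 82, 9, 108, 12  ⇒  2A = 224, A = 112.
Then Σ (y_i + y_{i+1})·c_i = -1680, so ȳ = -1680 / (6·112) = -2.5.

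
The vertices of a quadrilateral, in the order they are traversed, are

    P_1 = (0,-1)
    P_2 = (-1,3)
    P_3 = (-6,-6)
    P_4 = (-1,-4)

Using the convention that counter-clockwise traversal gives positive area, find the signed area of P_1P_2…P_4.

21

Apply the shoelace formula: 2A = Σ (x_i·y_{i+1} − x_{i+1}·y_i), indices taken mod 4.
Cross-terms: -1, 24, 18, 1  ⇒  Σ = 42
Signed area = Σ/2 = 21 (positive ⇒ counter-clockwise traversal).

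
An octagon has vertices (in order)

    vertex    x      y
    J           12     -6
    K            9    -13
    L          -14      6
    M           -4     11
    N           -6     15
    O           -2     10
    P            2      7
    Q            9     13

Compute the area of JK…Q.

Cross-terms: -102, -128, -130, 6, -30, -34, -37, -210  ⇒  Σ = -665
Area = |Σ|/2 = 332.5.

332.5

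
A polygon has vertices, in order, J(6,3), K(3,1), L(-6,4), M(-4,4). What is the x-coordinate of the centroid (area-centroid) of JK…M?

73/87

Apply Gauss's area formula. First the cross-terms c_i = x_i·y_{i+1} − x_{i+1}·y_i:
  -3, 18, -8, -36  ⇒  2A = -29, A = -14.5.
Then Σ (x_i + x_{i+1})·c_i = -73, so x̄ = -73 / (6·(-14.5)) = 73/87.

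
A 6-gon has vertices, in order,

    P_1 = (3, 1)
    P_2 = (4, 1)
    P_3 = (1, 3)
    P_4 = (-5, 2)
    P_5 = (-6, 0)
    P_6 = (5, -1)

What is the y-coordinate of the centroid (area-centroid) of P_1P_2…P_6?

145/159

Apply the surveyor's formula. First the cross-terms c_i = x_i·y_{i+1} − x_{i+1}·y_i:
  -1, 11, 17, 12, 6, 8  ⇒  2A = 53, A = 26.5.
Then Σ (y_i + y_{i+1})·c_i = 145, so ȳ = 145 / (6·26.5) = 145/159.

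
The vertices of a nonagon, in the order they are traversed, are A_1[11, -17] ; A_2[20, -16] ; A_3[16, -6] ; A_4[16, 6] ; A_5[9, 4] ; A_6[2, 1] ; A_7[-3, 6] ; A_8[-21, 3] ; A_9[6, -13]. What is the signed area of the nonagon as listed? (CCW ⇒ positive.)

465.5

Apply the shoelace (surveyor's) formula: 2A = Σ (x_i·y_{i+1} − x_{i+1}·y_i), indices taken mod 9.
Σ = (164) + (136) + (192) + (10) + (1) + (15) + (117) + (255) + (41) = 931
Signed area = Σ/2 = 465.5 (positive ⇒ counter-clockwise traversal).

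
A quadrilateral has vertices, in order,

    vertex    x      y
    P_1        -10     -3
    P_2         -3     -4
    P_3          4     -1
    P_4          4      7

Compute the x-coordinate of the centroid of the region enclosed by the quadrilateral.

Apply the shoelace (surveyor's) formula. First the cross-terms c_i = x_i·y_{i+1} − x_{i+1}·y_i:
  31, 19, 32, 58  ⇒  2A = 140, A = 70.
Then Σ (x_i + x_{i+1})·c_i = -476, so x̄ = -476 / (6·70) = -17/15.

-17/15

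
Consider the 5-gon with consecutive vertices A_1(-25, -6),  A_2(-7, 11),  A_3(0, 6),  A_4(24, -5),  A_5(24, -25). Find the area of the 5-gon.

Apply Gauss's area formula: 2A = Σ (x_i·y_{i+1} − x_{i+1}·y_i), indices taken mod 5.
Σ = (-317) + (-42) + (-144) + (-480) + (-769) = -1752
Area = |Σ|/2 = 876.

876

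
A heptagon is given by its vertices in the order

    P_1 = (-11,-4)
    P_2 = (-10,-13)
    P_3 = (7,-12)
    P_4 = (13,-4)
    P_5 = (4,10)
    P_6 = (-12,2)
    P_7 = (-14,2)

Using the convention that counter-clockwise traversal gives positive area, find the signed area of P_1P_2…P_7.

399

Σ = (103) + (211) + (128) + (146) + (128) + (4) + (78) = 798
Signed area = Σ/2 = 399 (positive ⇒ counter-clockwise traversal).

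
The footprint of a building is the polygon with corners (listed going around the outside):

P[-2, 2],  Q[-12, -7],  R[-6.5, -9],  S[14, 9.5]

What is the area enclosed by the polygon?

P→Q: (-2)(-7) − (-12)(2) = 38
Q→R: (-12)(-9) − (-6.5)(-7) = 62.5
R→S: (-6.5)(9.5) − (14)(-9) = 64.25
S→P: (14)(2) − (-2)(9.5) = 47
Σ = 211.75
Area = |Σ|/2 = 105.875.

105.875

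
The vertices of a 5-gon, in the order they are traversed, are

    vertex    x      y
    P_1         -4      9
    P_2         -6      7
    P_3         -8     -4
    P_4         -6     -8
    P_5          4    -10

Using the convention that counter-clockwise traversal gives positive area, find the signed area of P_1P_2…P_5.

P_1→P_2: (-4)(7) − (-6)(9) = 26
P_2→P_3: (-6)(-4) − (-8)(7) = 80
P_3→P_4: (-8)(-8) − (-6)(-4) = 40
P_4→P_5: (-6)(-10) − (4)(-8) = 92
P_5→P_1: (4)(9) − (-4)(-10) = -4
Σ = 234
Signed area = Σ/2 = 117 (positive ⇒ counter-clockwise traversal).

117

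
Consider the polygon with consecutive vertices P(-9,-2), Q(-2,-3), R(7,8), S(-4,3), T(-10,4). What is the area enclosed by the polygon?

P→Q: (-9)(-3) − (-2)(-2) = 23
Q→R: (-2)(8) − (7)(-3) = 5
R→S: (7)(3) − (-4)(8) = 53
S→T: (-4)(4) − (-10)(3) = 14
T→P: (-10)(-2) − (-9)(4) = 56
Σ = 151
Area = |Σ|/2 = 75.5.

75.5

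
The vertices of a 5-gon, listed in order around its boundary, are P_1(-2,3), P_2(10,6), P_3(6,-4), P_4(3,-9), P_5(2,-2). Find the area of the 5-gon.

P_1→P_2: (-2)(6) − (10)(3) = -42
P_2→P_3: (10)(-4) − (6)(6) = -76
P_3→P_4: (6)(-9) − (3)(-4) = -42
P_4→P_5: (3)(-2) − (2)(-9) = 12
P_5→P_1: (2)(3) − (-2)(-2) = 2
Σ = -146
Area = |Σ|/2 = 73.

73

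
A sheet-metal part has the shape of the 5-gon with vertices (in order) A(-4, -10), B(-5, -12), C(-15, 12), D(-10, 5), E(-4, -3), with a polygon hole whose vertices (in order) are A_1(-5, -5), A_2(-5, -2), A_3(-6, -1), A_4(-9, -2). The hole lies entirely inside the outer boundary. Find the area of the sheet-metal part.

51.5

Outer boundary:
Σ = (-2) + (-240) + (45) + (50) + (28) = -119
Area = |Σ|/2 = 59.5.
Hole:
Σ = (-15) + (-7) + (3) + (35) = 16
Area = |Σ|/2 = 8.
Net area = 59.5 − 8 = 51.5.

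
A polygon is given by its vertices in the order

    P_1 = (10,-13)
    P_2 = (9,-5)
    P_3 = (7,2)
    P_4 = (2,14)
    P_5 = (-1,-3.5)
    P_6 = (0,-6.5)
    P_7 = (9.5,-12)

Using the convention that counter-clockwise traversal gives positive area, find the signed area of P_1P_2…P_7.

142.875

Apply the shoelace formula: 2A = Σ (x_i·y_{i+1} − x_{i+1}·y_i), indices taken mod 7.
Σ = (67) + (53) + (94) + (7) + (6.5) + (61.75) + (-3.5) = 285.75
Signed area = Σ/2 = 142.875 (positive ⇒ counter-clockwise traversal).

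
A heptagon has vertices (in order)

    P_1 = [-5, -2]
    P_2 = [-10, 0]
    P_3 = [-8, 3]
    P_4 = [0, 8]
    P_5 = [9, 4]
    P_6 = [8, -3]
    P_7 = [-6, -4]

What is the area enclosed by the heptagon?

Σ = (-20) + (-30) + (-64) + (-72) + (-59) + (-50) + (-8) = -303
Area = |Σ|/2 = 151.5.

151.5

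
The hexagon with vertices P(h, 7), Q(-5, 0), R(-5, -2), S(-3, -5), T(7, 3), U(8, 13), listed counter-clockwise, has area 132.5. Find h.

The doubled signed area Σ (x_i y_{i+1} − x_{i+1} y_i) is linear in h.
With h=0 it equals 213; the coefficient of h is -13 (from the two edges through P).
So -13·h + 213 = 2·132.5 = 265 ⇒ h = -4.

-4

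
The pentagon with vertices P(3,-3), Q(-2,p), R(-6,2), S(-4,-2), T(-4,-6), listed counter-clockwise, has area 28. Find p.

0

The doubled signed area Σ (x_i y_{i+1} − x_{i+1} y_i) is linear in p.
With p=0 it equals 56; the coefficient of p is 9 (from the two edges through Q).
So 9·p + 56 = 2·28 = 56 ⇒ p = 0.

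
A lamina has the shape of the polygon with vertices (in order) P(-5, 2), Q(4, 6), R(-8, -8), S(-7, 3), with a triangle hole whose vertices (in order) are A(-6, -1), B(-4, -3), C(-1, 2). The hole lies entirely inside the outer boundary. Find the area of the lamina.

42.5

Outer boundary:
Cross-terms: -38, 16, -80, 1  ⇒  Σ = -101
Area = |Σ|/2 = 50.5.
Hole:
Apply the surveyor's formula: 2A = Σ (x_i·y_{i+1} − x_{i+1}·y_i), indices taken mod 3.
A→B: (-6)(-3) − (-4)(-1) = 14
B→C: (-4)(2) − (-1)(-3) = -11
C→A: (-1)(-1) − (-6)(2) = 13
Σ = 16
Area = |Σ|/2 = 8.
Net area = 50.5 − 8 = 42.5.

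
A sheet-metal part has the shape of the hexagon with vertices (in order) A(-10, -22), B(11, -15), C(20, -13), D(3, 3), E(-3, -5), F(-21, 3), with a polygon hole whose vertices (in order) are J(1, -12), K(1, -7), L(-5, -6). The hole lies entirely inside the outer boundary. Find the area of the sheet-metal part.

495

Outer boundary:
Apply Gauss's area formula: 2A = Σ (x_i·y_{i+1} − x_{i+1}·y_i), indices taken mod 6.
Σ = (392) + (157) + (99) + (-6) + (-114) + (492) = 1020
Area = |Σ|/2 = 510.
Hole:
Apply the shoelace formula: 2A = Σ (x_i·y_{i+1} − x_{i+1}·y_i), indices taken mod 3.
Cross-terms: 5, -41, 66  ⇒  Σ = 30
Area = |Σ|/2 = 15.
Net area = 510 − 15 = 495.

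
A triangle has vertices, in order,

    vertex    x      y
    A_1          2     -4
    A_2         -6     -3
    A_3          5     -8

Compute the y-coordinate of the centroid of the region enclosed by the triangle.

-5

Apply the shoelace formula. First the cross-terms c_i = x_i·y_{i+1} − x_{i+1}·y_i:
  -30, 63, -4  ⇒  2A = 29, A = 14.5.
Then Σ (y_i + y_{i+1})·c_i = -435, so ȳ = -435 / (6·14.5) = -5.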